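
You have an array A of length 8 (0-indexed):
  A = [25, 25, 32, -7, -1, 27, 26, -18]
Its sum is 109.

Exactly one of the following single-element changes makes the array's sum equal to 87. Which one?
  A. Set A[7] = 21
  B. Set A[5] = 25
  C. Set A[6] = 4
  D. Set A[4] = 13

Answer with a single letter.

Answer: C

Derivation:
Option A: A[7] -18->21, delta=39, new_sum=109+(39)=148
Option B: A[5] 27->25, delta=-2, new_sum=109+(-2)=107
Option C: A[6] 26->4, delta=-22, new_sum=109+(-22)=87 <-- matches target
Option D: A[4] -1->13, delta=14, new_sum=109+(14)=123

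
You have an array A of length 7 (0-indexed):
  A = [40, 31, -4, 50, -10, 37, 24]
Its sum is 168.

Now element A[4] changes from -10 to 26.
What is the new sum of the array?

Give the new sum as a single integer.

Old value at index 4: -10
New value at index 4: 26
Delta = 26 - -10 = 36
New sum = old_sum + delta = 168 + (36) = 204

Answer: 204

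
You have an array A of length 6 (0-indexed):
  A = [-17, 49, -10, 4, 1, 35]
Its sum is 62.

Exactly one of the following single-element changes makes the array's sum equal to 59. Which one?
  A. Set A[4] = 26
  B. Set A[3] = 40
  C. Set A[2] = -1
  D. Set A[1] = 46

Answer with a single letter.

Answer: D

Derivation:
Option A: A[4] 1->26, delta=25, new_sum=62+(25)=87
Option B: A[3] 4->40, delta=36, new_sum=62+(36)=98
Option C: A[2] -10->-1, delta=9, new_sum=62+(9)=71
Option D: A[1] 49->46, delta=-3, new_sum=62+(-3)=59 <-- matches target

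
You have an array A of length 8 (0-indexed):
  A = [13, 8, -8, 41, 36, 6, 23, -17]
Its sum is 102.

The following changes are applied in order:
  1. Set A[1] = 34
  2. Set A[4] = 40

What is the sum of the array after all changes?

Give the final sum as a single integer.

Answer: 132

Derivation:
Initial sum: 102
Change 1: A[1] 8 -> 34, delta = 26, sum = 128
Change 2: A[4] 36 -> 40, delta = 4, sum = 132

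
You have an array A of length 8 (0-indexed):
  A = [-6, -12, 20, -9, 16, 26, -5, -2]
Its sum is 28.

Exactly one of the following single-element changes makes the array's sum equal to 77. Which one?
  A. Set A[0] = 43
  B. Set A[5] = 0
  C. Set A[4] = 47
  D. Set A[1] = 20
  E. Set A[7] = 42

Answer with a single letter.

Answer: A

Derivation:
Option A: A[0] -6->43, delta=49, new_sum=28+(49)=77 <-- matches target
Option B: A[5] 26->0, delta=-26, new_sum=28+(-26)=2
Option C: A[4] 16->47, delta=31, new_sum=28+(31)=59
Option D: A[1] -12->20, delta=32, new_sum=28+(32)=60
Option E: A[7] -2->42, delta=44, new_sum=28+(44)=72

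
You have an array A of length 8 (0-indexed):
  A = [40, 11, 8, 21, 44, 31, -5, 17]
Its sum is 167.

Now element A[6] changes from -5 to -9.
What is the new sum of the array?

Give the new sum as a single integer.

Answer: 163

Derivation:
Old value at index 6: -5
New value at index 6: -9
Delta = -9 - -5 = -4
New sum = old_sum + delta = 167 + (-4) = 163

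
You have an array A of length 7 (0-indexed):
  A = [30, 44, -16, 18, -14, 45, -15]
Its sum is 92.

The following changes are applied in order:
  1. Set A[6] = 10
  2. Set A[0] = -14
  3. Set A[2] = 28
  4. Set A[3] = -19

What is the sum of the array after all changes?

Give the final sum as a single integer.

Answer: 80

Derivation:
Initial sum: 92
Change 1: A[6] -15 -> 10, delta = 25, sum = 117
Change 2: A[0] 30 -> -14, delta = -44, sum = 73
Change 3: A[2] -16 -> 28, delta = 44, sum = 117
Change 4: A[3] 18 -> -19, delta = -37, sum = 80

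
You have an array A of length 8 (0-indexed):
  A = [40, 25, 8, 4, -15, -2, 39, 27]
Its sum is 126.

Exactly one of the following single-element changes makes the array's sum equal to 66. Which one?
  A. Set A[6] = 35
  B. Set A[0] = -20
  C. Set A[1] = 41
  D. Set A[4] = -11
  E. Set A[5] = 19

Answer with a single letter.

Answer: B

Derivation:
Option A: A[6] 39->35, delta=-4, new_sum=126+(-4)=122
Option B: A[0] 40->-20, delta=-60, new_sum=126+(-60)=66 <-- matches target
Option C: A[1] 25->41, delta=16, new_sum=126+(16)=142
Option D: A[4] -15->-11, delta=4, new_sum=126+(4)=130
Option E: A[5] -2->19, delta=21, new_sum=126+(21)=147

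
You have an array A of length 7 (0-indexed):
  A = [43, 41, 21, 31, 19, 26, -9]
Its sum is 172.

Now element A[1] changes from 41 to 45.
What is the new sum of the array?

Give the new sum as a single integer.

Answer: 176

Derivation:
Old value at index 1: 41
New value at index 1: 45
Delta = 45 - 41 = 4
New sum = old_sum + delta = 172 + (4) = 176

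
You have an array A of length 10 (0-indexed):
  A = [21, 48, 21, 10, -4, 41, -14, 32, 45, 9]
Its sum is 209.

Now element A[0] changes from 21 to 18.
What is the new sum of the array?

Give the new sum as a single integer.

Answer: 206

Derivation:
Old value at index 0: 21
New value at index 0: 18
Delta = 18 - 21 = -3
New sum = old_sum + delta = 209 + (-3) = 206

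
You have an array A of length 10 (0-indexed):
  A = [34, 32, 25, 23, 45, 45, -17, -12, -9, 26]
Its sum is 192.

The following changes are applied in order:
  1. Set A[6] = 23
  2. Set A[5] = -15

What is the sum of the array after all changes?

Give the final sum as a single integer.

Initial sum: 192
Change 1: A[6] -17 -> 23, delta = 40, sum = 232
Change 2: A[5] 45 -> -15, delta = -60, sum = 172

Answer: 172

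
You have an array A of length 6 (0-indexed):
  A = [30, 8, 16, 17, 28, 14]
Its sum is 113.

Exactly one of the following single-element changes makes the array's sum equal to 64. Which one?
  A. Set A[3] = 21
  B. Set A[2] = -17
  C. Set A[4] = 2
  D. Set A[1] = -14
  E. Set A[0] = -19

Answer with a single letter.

Option A: A[3] 17->21, delta=4, new_sum=113+(4)=117
Option B: A[2] 16->-17, delta=-33, new_sum=113+(-33)=80
Option C: A[4] 28->2, delta=-26, new_sum=113+(-26)=87
Option D: A[1] 8->-14, delta=-22, new_sum=113+(-22)=91
Option E: A[0] 30->-19, delta=-49, new_sum=113+(-49)=64 <-- matches target

Answer: E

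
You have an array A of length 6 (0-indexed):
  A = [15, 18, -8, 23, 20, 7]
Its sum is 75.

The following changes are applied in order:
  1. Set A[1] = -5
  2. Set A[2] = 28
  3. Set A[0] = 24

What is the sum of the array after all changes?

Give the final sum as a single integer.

Initial sum: 75
Change 1: A[1] 18 -> -5, delta = -23, sum = 52
Change 2: A[2] -8 -> 28, delta = 36, sum = 88
Change 3: A[0] 15 -> 24, delta = 9, sum = 97

Answer: 97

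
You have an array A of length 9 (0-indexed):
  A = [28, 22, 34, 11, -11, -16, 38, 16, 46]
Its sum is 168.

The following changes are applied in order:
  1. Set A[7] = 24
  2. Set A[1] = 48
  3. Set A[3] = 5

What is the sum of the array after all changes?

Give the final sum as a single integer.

Initial sum: 168
Change 1: A[7] 16 -> 24, delta = 8, sum = 176
Change 2: A[1] 22 -> 48, delta = 26, sum = 202
Change 3: A[3] 11 -> 5, delta = -6, sum = 196

Answer: 196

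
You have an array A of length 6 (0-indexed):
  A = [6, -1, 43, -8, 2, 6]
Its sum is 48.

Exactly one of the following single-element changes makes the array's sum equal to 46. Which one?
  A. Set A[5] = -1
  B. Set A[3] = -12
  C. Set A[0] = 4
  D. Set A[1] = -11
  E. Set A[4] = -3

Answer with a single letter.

Answer: C

Derivation:
Option A: A[5] 6->-1, delta=-7, new_sum=48+(-7)=41
Option B: A[3] -8->-12, delta=-4, new_sum=48+(-4)=44
Option C: A[0] 6->4, delta=-2, new_sum=48+(-2)=46 <-- matches target
Option D: A[1] -1->-11, delta=-10, new_sum=48+(-10)=38
Option E: A[4] 2->-3, delta=-5, new_sum=48+(-5)=43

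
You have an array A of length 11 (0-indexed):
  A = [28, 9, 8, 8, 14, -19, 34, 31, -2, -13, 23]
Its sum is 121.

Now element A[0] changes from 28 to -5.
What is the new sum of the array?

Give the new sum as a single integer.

Answer: 88

Derivation:
Old value at index 0: 28
New value at index 0: -5
Delta = -5 - 28 = -33
New sum = old_sum + delta = 121 + (-33) = 88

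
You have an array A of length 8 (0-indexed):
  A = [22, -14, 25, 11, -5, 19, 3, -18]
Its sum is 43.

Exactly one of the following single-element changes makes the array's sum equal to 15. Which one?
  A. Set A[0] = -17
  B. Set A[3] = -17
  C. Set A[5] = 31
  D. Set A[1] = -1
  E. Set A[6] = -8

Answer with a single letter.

Option A: A[0] 22->-17, delta=-39, new_sum=43+(-39)=4
Option B: A[3] 11->-17, delta=-28, new_sum=43+(-28)=15 <-- matches target
Option C: A[5] 19->31, delta=12, new_sum=43+(12)=55
Option D: A[1] -14->-1, delta=13, new_sum=43+(13)=56
Option E: A[6] 3->-8, delta=-11, new_sum=43+(-11)=32

Answer: B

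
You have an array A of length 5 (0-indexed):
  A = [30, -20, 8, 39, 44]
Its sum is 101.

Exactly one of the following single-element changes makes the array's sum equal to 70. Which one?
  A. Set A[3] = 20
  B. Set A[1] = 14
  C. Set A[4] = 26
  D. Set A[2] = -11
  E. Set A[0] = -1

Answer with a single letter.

Answer: E

Derivation:
Option A: A[3] 39->20, delta=-19, new_sum=101+(-19)=82
Option B: A[1] -20->14, delta=34, new_sum=101+(34)=135
Option C: A[4] 44->26, delta=-18, new_sum=101+(-18)=83
Option D: A[2] 8->-11, delta=-19, new_sum=101+(-19)=82
Option E: A[0] 30->-1, delta=-31, new_sum=101+(-31)=70 <-- matches target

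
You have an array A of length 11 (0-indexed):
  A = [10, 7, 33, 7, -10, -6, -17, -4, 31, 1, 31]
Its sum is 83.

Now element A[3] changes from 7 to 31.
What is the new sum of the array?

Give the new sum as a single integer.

Old value at index 3: 7
New value at index 3: 31
Delta = 31 - 7 = 24
New sum = old_sum + delta = 83 + (24) = 107

Answer: 107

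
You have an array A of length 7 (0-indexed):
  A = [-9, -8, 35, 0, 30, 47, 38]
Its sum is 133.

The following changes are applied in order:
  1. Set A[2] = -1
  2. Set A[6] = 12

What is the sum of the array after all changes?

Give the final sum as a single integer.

Answer: 71

Derivation:
Initial sum: 133
Change 1: A[2] 35 -> -1, delta = -36, sum = 97
Change 2: A[6] 38 -> 12, delta = -26, sum = 71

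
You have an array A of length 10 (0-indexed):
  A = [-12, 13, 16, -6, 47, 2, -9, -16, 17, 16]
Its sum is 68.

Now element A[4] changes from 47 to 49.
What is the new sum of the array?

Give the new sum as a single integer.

Answer: 70

Derivation:
Old value at index 4: 47
New value at index 4: 49
Delta = 49 - 47 = 2
New sum = old_sum + delta = 68 + (2) = 70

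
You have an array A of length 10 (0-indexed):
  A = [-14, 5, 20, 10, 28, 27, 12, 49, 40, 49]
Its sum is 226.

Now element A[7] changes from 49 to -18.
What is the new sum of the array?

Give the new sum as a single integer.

Old value at index 7: 49
New value at index 7: -18
Delta = -18 - 49 = -67
New sum = old_sum + delta = 226 + (-67) = 159

Answer: 159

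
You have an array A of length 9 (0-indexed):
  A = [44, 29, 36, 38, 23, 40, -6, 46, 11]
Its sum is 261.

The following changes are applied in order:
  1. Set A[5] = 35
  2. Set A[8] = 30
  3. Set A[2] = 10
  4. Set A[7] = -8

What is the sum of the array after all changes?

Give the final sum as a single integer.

Answer: 195

Derivation:
Initial sum: 261
Change 1: A[5] 40 -> 35, delta = -5, sum = 256
Change 2: A[8] 11 -> 30, delta = 19, sum = 275
Change 3: A[2] 36 -> 10, delta = -26, sum = 249
Change 4: A[7] 46 -> -8, delta = -54, sum = 195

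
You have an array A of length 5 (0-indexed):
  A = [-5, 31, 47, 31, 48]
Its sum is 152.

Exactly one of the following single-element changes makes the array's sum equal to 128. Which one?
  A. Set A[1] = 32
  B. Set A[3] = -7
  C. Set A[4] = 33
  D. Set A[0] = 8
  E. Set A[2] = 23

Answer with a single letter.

Option A: A[1] 31->32, delta=1, new_sum=152+(1)=153
Option B: A[3] 31->-7, delta=-38, new_sum=152+(-38)=114
Option C: A[4] 48->33, delta=-15, new_sum=152+(-15)=137
Option D: A[0] -5->8, delta=13, new_sum=152+(13)=165
Option E: A[2] 47->23, delta=-24, new_sum=152+(-24)=128 <-- matches target

Answer: E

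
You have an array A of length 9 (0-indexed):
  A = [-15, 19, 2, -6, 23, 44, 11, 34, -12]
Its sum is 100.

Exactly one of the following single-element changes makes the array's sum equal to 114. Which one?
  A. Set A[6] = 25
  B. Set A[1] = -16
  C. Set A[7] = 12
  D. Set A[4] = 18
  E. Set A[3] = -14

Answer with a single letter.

Answer: A

Derivation:
Option A: A[6] 11->25, delta=14, new_sum=100+(14)=114 <-- matches target
Option B: A[1] 19->-16, delta=-35, new_sum=100+(-35)=65
Option C: A[7] 34->12, delta=-22, new_sum=100+(-22)=78
Option D: A[4] 23->18, delta=-5, new_sum=100+(-5)=95
Option E: A[3] -6->-14, delta=-8, new_sum=100+(-8)=92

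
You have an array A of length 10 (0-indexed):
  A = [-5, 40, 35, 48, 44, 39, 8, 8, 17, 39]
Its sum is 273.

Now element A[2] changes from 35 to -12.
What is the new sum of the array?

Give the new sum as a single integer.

Answer: 226

Derivation:
Old value at index 2: 35
New value at index 2: -12
Delta = -12 - 35 = -47
New sum = old_sum + delta = 273 + (-47) = 226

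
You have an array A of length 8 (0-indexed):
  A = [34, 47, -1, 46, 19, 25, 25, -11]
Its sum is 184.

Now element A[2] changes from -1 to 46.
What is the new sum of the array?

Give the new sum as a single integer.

Answer: 231

Derivation:
Old value at index 2: -1
New value at index 2: 46
Delta = 46 - -1 = 47
New sum = old_sum + delta = 184 + (47) = 231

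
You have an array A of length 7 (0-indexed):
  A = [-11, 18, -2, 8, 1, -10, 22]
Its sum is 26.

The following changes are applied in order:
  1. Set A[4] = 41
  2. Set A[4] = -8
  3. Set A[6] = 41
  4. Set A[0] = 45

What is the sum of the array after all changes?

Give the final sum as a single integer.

Initial sum: 26
Change 1: A[4] 1 -> 41, delta = 40, sum = 66
Change 2: A[4] 41 -> -8, delta = -49, sum = 17
Change 3: A[6] 22 -> 41, delta = 19, sum = 36
Change 4: A[0] -11 -> 45, delta = 56, sum = 92

Answer: 92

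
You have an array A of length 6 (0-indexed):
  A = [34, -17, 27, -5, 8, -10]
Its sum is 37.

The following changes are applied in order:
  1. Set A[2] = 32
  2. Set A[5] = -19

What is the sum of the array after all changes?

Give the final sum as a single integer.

Initial sum: 37
Change 1: A[2] 27 -> 32, delta = 5, sum = 42
Change 2: A[5] -10 -> -19, delta = -9, sum = 33

Answer: 33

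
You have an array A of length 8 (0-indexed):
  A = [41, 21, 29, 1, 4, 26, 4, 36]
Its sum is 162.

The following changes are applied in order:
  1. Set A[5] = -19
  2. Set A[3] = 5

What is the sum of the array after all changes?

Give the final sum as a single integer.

Initial sum: 162
Change 1: A[5] 26 -> -19, delta = -45, sum = 117
Change 2: A[3] 1 -> 5, delta = 4, sum = 121

Answer: 121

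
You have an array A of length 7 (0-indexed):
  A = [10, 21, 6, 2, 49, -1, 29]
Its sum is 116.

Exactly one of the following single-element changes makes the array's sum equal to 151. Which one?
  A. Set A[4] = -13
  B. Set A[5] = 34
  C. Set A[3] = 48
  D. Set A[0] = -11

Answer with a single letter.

Answer: B

Derivation:
Option A: A[4] 49->-13, delta=-62, new_sum=116+(-62)=54
Option B: A[5] -1->34, delta=35, new_sum=116+(35)=151 <-- matches target
Option C: A[3] 2->48, delta=46, new_sum=116+(46)=162
Option D: A[0] 10->-11, delta=-21, new_sum=116+(-21)=95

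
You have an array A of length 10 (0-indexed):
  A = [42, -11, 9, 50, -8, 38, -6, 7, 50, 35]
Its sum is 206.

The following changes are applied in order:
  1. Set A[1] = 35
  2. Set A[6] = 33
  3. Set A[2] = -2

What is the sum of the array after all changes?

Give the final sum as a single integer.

Answer: 280

Derivation:
Initial sum: 206
Change 1: A[1] -11 -> 35, delta = 46, sum = 252
Change 2: A[6] -6 -> 33, delta = 39, sum = 291
Change 3: A[2] 9 -> -2, delta = -11, sum = 280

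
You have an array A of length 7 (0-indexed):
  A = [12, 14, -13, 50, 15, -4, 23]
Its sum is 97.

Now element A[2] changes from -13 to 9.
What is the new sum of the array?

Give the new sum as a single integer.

Answer: 119

Derivation:
Old value at index 2: -13
New value at index 2: 9
Delta = 9 - -13 = 22
New sum = old_sum + delta = 97 + (22) = 119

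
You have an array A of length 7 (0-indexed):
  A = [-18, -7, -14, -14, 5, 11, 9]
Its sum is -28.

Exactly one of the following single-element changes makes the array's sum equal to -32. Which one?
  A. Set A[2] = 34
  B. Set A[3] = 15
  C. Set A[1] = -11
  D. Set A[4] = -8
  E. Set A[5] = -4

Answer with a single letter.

Answer: C

Derivation:
Option A: A[2] -14->34, delta=48, new_sum=-28+(48)=20
Option B: A[3] -14->15, delta=29, new_sum=-28+(29)=1
Option C: A[1] -7->-11, delta=-4, new_sum=-28+(-4)=-32 <-- matches target
Option D: A[4] 5->-8, delta=-13, new_sum=-28+(-13)=-41
Option E: A[5] 11->-4, delta=-15, new_sum=-28+(-15)=-43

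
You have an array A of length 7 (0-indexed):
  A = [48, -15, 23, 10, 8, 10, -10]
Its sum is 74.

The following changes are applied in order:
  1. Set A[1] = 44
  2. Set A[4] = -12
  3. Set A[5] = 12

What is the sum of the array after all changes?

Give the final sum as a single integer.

Initial sum: 74
Change 1: A[1] -15 -> 44, delta = 59, sum = 133
Change 2: A[4] 8 -> -12, delta = -20, sum = 113
Change 3: A[5] 10 -> 12, delta = 2, sum = 115

Answer: 115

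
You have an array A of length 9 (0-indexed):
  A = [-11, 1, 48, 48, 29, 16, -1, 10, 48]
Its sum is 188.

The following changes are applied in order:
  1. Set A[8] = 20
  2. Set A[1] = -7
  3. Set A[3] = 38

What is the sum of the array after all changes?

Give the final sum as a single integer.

Initial sum: 188
Change 1: A[8] 48 -> 20, delta = -28, sum = 160
Change 2: A[1] 1 -> -7, delta = -8, sum = 152
Change 3: A[3] 48 -> 38, delta = -10, sum = 142

Answer: 142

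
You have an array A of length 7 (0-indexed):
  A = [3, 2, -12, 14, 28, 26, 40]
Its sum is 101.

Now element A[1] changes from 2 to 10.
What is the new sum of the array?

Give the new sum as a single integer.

Answer: 109

Derivation:
Old value at index 1: 2
New value at index 1: 10
Delta = 10 - 2 = 8
New sum = old_sum + delta = 101 + (8) = 109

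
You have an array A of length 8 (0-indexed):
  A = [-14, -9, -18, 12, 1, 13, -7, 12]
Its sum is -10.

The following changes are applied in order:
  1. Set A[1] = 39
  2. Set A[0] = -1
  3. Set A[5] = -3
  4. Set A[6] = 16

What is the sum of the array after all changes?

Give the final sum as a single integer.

Initial sum: -10
Change 1: A[1] -9 -> 39, delta = 48, sum = 38
Change 2: A[0] -14 -> -1, delta = 13, sum = 51
Change 3: A[5] 13 -> -3, delta = -16, sum = 35
Change 4: A[6] -7 -> 16, delta = 23, sum = 58

Answer: 58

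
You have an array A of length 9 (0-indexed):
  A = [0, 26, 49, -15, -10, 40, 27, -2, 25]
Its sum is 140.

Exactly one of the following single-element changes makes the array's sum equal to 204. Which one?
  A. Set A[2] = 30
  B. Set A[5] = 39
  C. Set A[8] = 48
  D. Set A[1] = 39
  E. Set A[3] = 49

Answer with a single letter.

Option A: A[2] 49->30, delta=-19, new_sum=140+(-19)=121
Option B: A[5] 40->39, delta=-1, new_sum=140+(-1)=139
Option C: A[8] 25->48, delta=23, new_sum=140+(23)=163
Option D: A[1] 26->39, delta=13, new_sum=140+(13)=153
Option E: A[3] -15->49, delta=64, new_sum=140+(64)=204 <-- matches target

Answer: E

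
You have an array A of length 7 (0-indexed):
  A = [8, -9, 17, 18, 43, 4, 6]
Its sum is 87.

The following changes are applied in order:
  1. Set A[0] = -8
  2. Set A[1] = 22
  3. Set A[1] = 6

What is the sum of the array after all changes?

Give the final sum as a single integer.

Initial sum: 87
Change 1: A[0] 8 -> -8, delta = -16, sum = 71
Change 2: A[1] -9 -> 22, delta = 31, sum = 102
Change 3: A[1] 22 -> 6, delta = -16, sum = 86

Answer: 86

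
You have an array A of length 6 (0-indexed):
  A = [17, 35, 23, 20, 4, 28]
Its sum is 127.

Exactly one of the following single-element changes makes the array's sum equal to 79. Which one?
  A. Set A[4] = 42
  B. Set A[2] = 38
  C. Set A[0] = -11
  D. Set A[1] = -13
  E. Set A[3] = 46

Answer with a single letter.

Option A: A[4] 4->42, delta=38, new_sum=127+(38)=165
Option B: A[2] 23->38, delta=15, new_sum=127+(15)=142
Option C: A[0] 17->-11, delta=-28, new_sum=127+(-28)=99
Option D: A[1] 35->-13, delta=-48, new_sum=127+(-48)=79 <-- matches target
Option E: A[3] 20->46, delta=26, new_sum=127+(26)=153

Answer: D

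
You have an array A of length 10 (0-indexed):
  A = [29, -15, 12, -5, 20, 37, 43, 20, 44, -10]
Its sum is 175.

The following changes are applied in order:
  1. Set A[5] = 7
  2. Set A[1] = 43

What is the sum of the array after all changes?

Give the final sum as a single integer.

Initial sum: 175
Change 1: A[5] 37 -> 7, delta = -30, sum = 145
Change 2: A[1] -15 -> 43, delta = 58, sum = 203

Answer: 203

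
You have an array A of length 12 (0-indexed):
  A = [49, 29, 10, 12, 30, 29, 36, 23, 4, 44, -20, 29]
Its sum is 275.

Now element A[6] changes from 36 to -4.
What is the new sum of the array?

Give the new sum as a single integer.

Old value at index 6: 36
New value at index 6: -4
Delta = -4 - 36 = -40
New sum = old_sum + delta = 275 + (-40) = 235

Answer: 235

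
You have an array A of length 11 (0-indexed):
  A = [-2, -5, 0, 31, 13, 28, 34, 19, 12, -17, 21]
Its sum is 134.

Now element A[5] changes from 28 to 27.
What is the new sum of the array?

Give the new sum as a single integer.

Answer: 133

Derivation:
Old value at index 5: 28
New value at index 5: 27
Delta = 27 - 28 = -1
New sum = old_sum + delta = 134 + (-1) = 133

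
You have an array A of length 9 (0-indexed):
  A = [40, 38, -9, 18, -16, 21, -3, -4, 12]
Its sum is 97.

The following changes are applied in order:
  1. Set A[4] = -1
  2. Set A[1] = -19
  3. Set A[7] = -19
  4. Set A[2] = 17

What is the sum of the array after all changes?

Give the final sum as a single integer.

Answer: 66

Derivation:
Initial sum: 97
Change 1: A[4] -16 -> -1, delta = 15, sum = 112
Change 2: A[1] 38 -> -19, delta = -57, sum = 55
Change 3: A[7] -4 -> -19, delta = -15, sum = 40
Change 4: A[2] -9 -> 17, delta = 26, sum = 66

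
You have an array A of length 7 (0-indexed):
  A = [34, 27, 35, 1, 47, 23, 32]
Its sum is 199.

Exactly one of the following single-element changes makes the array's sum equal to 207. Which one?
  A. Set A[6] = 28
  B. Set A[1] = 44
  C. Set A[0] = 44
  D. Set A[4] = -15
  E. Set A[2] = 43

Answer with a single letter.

Answer: E

Derivation:
Option A: A[6] 32->28, delta=-4, new_sum=199+(-4)=195
Option B: A[1] 27->44, delta=17, new_sum=199+(17)=216
Option C: A[0] 34->44, delta=10, new_sum=199+(10)=209
Option D: A[4] 47->-15, delta=-62, new_sum=199+(-62)=137
Option E: A[2] 35->43, delta=8, new_sum=199+(8)=207 <-- matches target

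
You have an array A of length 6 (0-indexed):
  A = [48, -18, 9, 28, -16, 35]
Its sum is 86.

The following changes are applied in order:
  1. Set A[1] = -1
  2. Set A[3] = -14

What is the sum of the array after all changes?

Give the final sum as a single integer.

Answer: 61

Derivation:
Initial sum: 86
Change 1: A[1] -18 -> -1, delta = 17, sum = 103
Change 2: A[3] 28 -> -14, delta = -42, sum = 61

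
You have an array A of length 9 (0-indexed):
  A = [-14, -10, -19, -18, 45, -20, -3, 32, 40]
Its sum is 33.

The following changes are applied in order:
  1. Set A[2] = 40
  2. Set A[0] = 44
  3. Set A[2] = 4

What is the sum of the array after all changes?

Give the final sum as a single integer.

Initial sum: 33
Change 1: A[2] -19 -> 40, delta = 59, sum = 92
Change 2: A[0] -14 -> 44, delta = 58, sum = 150
Change 3: A[2] 40 -> 4, delta = -36, sum = 114

Answer: 114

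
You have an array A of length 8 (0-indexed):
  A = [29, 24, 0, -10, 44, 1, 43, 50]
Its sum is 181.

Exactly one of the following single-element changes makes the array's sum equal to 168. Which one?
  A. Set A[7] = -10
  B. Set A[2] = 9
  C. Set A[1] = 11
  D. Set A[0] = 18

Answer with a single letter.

Answer: C

Derivation:
Option A: A[7] 50->-10, delta=-60, new_sum=181+(-60)=121
Option B: A[2] 0->9, delta=9, new_sum=181+(9)=190
Option C: A[1] 24->11, delta=-13, new_sum=181+(-13)=168 <-- matches target
Option D: A[0] 29->18, delta=-11, new_sum=181+(-11)=170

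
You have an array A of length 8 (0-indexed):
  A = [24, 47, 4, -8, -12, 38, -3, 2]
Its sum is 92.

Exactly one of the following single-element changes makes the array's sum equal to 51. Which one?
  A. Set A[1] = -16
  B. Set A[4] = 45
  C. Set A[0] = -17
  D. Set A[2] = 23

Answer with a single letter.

Option A: A[1] 47->-16, delta=-63, new_sum=92+(-63)=29
Option B: A[4] -12->45, delta=57, new_sum=92+(57)=149
Option C: A[0] 24->-17, delta=-41, new_sum=92+(-41)=51 <-- matches target
Option D: A[2] 4->23, delta=19, new_sum=92+(19)=111

Answer: C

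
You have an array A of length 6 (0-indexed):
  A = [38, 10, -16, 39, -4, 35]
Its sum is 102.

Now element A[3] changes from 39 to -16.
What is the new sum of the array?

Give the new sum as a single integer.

Old value at index 3: 39
New value at index 3: -16
Delta = -16 - 39 = -55
New sum = old_sum + delta = 102 + (-55) = 47

Answer: 47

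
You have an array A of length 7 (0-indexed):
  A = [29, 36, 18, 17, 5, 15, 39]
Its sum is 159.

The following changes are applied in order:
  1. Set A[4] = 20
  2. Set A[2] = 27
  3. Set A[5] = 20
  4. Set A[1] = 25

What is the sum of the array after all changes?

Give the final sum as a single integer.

Initial sum: 159
Change 1: A[4] 5 -> 20, delta = 15, sum = 174
Change 2: A[2] 18 -> 27, delta = 9, sum = 183
Change 3: A[5] 15 -> 20, delta = 5, sum = 188
Change 4: A[1] 36 -> 25, delta = -11, sum = 177

Answer: 177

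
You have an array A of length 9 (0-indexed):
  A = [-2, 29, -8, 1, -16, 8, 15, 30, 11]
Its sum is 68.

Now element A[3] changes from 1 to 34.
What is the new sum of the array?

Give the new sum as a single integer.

Answer: 101

Derivation:
Old value at index 3: 1
New value at index 3: 34
Delta = 34 - 1 = 33
New sum = old_sum + delta = 68 + (33) = 101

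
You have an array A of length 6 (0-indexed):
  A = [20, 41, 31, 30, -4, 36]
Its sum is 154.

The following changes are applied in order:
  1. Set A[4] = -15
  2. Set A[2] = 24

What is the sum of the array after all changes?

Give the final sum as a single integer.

Initial sum: 154
Change 1: A[4] -4 -> -15, delta = -11, sum = 143
Change 2: A[2] 31 -> 24, delta = -7, sum = 136

Answer: 136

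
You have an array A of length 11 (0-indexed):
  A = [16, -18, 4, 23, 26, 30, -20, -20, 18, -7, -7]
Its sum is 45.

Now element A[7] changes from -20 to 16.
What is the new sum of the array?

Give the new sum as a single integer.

Old value at index 7: -20
New value at index 7: 16
Delta = 16 - -20 = 36
New sum = old_sum + delta = 45 + (36) = 81

Answer: 81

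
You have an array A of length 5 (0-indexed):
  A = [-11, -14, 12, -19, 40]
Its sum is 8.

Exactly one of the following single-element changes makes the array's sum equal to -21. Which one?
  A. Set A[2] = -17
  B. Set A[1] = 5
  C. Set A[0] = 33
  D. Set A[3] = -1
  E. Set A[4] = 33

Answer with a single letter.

Option A: A[2] 12->-17, delta=-29, new_sum=8+(-29)=-21 <-- matches target
Option B: A[1] -14->5, delta=19, new_sum=8+(19)=27
Option C: A[0] -11->33, delta=44, new_sum=8+(44)=52
Option D: A[3] -19->-1, delta=18, new_sum=8+(18)=26
Option E: A[4] 40->33, delta=-7, new_sum=8+(-7)=1

Answer: A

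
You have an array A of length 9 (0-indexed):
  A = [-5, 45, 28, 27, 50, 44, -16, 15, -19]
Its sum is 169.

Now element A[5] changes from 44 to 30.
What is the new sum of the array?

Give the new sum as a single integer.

Old value at index 5: 44
New value at index 5: 30
Delta = 30 - 44 = -14
New sum = old_sum + delta = 169 + (-14) = 155

Answer: 155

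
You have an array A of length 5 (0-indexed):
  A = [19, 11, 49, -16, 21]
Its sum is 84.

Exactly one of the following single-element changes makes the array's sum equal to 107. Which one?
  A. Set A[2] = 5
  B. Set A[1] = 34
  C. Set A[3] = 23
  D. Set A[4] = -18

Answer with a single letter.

Option A: A[2] 49->5, delta=-44, new_sum=84+(-44)=40
Option B: A[1] 11->34, delta=23, new_sum=84+(23)=107 <-- matches target
Option C: A[3] -16->23, delta=39, new_sum=84+(39)=123
Option D: A[4] 21->-18, delta=-39, new_sum=84+(-39)=45

Answer: B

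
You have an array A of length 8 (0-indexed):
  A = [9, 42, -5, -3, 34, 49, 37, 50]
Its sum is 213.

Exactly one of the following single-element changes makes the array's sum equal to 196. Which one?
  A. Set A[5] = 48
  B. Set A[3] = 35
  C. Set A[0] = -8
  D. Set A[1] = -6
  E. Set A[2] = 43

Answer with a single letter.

Option A: A[5] 49->48, delta=-1, new_sum=213+(-1)=212
Option B: A[3] -3->35, delta=38, new_sum=213+(38)=251
Option C: A[0] 9->-8, delta=-17, new_sum=213+(-17)=196 <-- matches target
Option D: A[1] 42->-6, delta=-48, new_sum=213+(-48)=165
Option E: A[2] -5->43, delta=48, new_sum=213+(48)=261

Answer: C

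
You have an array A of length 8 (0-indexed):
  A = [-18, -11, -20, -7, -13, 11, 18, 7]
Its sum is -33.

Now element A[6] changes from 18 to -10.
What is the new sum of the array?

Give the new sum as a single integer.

Old value at index 6: 18
New value at index 6: -10
Delta = -10 - 18 = -28
New sum = old_sum + delta = -33 + (-28) = -61

Answer: -61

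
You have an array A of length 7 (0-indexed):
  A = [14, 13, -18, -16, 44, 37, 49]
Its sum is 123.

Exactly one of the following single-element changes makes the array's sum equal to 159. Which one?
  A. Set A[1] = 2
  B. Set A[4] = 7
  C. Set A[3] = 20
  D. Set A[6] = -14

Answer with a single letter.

Option A: A[1] 13->2, delta=-11, new_sum=123+(-11)=112
Option B: A[4] 44->7, delta=-37, new_sum=123+(-37)=86
Option C: A[3] -16->20, delta=36, new_sum=123+(36)=159 <-- matches target
Option D: A[6] 49->-14, delta=-63, new_sum=123+(-63)=60

Answer: C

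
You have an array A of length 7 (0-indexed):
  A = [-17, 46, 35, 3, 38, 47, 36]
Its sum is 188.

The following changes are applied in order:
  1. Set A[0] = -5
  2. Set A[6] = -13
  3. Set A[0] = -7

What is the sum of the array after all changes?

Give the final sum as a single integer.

Answer: 149

Derivation:
Initial sum: 188
Change 1: A[0] -17 -> -5, delta = 12, sum = 200
Change 2: A[6] 36 -> -13, delta = -49, sum = 151
Change 3: A[0] -5 -> -7, delta = -2, sum = 149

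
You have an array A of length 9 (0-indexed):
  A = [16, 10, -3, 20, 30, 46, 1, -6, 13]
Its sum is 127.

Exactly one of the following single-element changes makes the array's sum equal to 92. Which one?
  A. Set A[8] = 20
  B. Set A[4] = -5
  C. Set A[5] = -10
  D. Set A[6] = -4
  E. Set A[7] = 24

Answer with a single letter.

Option A: A[8] 13->20, delta=7, new_sum=127+(7)=134
Option B: A[4] 30->-5, delta=-35, new_sum=127+(-35)=92 <-- matches target
Option C: A[5] 46->-10, delta=-56, new_sum=127+(-56)=71
Option D: A[6] 1->-4, delta=-5, new_sum=127+(-5)=122
Option E: A[7] -6->24, delta=30, new_sum=127+(30)=157

Answer: B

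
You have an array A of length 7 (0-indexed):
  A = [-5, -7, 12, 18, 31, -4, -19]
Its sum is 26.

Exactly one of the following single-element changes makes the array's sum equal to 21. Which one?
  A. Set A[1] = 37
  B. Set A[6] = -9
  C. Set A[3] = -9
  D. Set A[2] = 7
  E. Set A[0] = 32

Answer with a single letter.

Answer: D

Derivation:
Option A: A[1] -7->37, delta=44, new_sum=26+(44)=70
Option B: A[6] -19->-9, delta=10, new_sum=26+(10)=36
Option C: A[3] 18->-9, delta=-27, new_sum=26+(-27)=-1
Option D: A[2] 12->7, delta=-5, new_sum=26+(-5)=21 <-- matches target
Option E: A[0] -5->32, delta=37, new_sum=26+(37)=63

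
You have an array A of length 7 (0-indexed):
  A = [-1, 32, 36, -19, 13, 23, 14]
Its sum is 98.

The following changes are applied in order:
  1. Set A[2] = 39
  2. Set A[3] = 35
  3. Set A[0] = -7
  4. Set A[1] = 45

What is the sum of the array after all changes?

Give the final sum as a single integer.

Initial sum: 98
Change 1: A[2] 36 -> 39, delta = 3, sum = 101
Change 2: A[3] -19 -> 35, delta = 54, sum = 155
Change 3: A[0] -1 -> -7, delta = -6, sum = 149
Change 4: A[1] 32 -> 45, delta = 13, sum = 162

Answer: 162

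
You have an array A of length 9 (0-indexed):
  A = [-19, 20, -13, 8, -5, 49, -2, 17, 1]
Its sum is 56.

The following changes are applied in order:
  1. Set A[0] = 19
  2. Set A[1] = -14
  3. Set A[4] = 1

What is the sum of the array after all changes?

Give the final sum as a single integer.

Answer: 66

Derivation:
Initial sum: 56
Change 1: A[0] -19 -> 19, delta = 38, sum = 94
Change 2: A[1] 20 -> -14, delta = -34, sum = 60
Change 3: A[4] -5 -> 1, delta = 6, sum = 66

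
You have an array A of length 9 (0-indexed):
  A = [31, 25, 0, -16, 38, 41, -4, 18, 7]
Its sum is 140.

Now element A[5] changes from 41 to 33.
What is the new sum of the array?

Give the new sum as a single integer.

Answer: 132

Derivation:
Old value at index 5: 41
New value at index 5: 33
Delta = 33 - 41 = -8
New sum = old_sum + delta = 140 + (-8) = 132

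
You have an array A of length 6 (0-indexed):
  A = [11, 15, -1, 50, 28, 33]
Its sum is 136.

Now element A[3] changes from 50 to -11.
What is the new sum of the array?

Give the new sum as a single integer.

Answer: 75

Derivation:
Old value at index 3: 50
New value at index 3: -11
Delta = -11 - 50 = -61
New sum = old_sum + delta = 136 + (-61) = 75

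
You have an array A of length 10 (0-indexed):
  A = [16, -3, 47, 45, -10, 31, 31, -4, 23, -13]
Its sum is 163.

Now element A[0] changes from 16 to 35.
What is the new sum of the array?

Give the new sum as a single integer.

Old value at index 0: 16
New value at index 0: 35
Delta = 35 - 16 = 19
New sum = old_sum + delta = 163 + (19) = 182

Answer: 182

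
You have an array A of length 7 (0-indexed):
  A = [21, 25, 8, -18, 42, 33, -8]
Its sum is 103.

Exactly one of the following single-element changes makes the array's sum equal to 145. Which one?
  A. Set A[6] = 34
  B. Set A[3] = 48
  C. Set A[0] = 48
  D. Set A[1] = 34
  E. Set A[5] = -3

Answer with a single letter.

Answer: A

Derivation:
Option A: A[6] -8->34, delta=42, new_sum=103+(42)=145 <-- matches target
Option B: A[3] -18->48, delta=66, new_sum=103+(66)=169
Option C: A[0] 21->48, delta=27, new_sum=103+(27)=130
Option D: A[1] 25->34, delta=9, new_sum=103+(9)=112
Option E: A[5] 33->-3, delta=-36, new_sum=103+(-36)=67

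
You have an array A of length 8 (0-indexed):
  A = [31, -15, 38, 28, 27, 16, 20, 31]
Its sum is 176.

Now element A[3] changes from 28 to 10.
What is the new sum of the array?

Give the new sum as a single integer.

Answer: 158

Derivation:
Old value at index 3: 28
New value at index 3: 10
Delta = 10 - 28 = -18
New sum = old_sum + delta = 176 + (-18) = 158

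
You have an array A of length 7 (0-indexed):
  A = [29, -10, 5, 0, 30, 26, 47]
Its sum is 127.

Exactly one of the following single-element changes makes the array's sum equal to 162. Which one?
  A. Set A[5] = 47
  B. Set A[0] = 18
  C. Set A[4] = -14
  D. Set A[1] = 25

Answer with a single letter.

Answer: D

Derivation:
Option A: A[5] 26->47, delta=21, new_sum=127+(21)=148
Option B: A[0] 29->18, delta=-11, new_sum=127+(-11)=116
Option C: A[4] 30->-14, delta=-44, new_sum=127+(-44)=83
Option D: A[1] -10->25, delta=35, new_sum=127+(35)=162 <-- matches target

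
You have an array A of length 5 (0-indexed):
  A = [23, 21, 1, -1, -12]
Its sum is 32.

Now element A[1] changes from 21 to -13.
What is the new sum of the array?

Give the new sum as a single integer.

Answer: -2

Derivation:
Old value at index 1: 21
New value at index 1: -13
Delta = -13 - 21 = -34
New sum = old_sum + delta = 32 + (-34) = -2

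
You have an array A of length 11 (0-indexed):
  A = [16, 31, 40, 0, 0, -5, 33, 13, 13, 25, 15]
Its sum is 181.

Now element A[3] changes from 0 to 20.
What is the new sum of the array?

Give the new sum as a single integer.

Answer: 201

Derivation:
Old value at index 3: 0
New value at index 3: 20
Delta = 20 - 0 = 20
New sum = old_sum + delta = 181 + (20) = 201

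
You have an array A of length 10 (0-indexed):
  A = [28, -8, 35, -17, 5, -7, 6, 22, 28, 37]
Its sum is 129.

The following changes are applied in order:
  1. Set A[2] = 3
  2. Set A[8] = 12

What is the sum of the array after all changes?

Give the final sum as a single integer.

Answer: 81

Derivation:
Initial sum: 129
Change 1: A[2] 35 -> 3, delta = -32, sum = 97
Change 2: A[8] 28 -> 12, delta = -16, sum = 81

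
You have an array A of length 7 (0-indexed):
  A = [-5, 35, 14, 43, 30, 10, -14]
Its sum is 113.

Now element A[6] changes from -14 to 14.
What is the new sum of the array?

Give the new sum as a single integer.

Old value at index 6: -14
New value at index 6: 14
Delta = 14 - -14 = 28
New sum = old_sum + delta = 113 + (28) = 141

Answer: 141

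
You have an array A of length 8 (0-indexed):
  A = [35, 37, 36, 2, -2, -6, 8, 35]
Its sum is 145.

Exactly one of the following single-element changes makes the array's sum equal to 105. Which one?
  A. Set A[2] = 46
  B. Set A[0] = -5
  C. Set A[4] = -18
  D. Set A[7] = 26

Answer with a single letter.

Option A: A[2] 36->46, delta=10, new_sum=145+(10)=155
Option B: A[0] 35->-5, delta=-40, new_sum=145+(-40)=105 <-- matches target
Option C: A[4] -2->-18, delta=-16, new_sum=145+(-16)=129
Option D: A[7] 35->26, delta=-9, new_sum=145+(-9)=136

Answer: B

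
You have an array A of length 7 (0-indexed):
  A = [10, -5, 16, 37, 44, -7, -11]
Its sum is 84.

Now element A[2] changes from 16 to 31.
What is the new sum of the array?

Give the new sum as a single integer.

Old value at index 2: 16
New value at index 2: 31
Delta = 31 - 16 = 15
New sum = old_sum + delta = 84 + (15) = 99

Answer: 99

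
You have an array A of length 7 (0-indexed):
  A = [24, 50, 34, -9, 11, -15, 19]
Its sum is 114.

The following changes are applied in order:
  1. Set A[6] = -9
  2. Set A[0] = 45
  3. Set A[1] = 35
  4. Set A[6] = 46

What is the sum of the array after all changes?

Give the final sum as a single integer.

Answer: 147

Derivation:
Initial sum: 114
Change 1: A[6] 19 -> -9, delta = -28, sum = 86
Change 2: A[0] 24 -> 45, delta = 21, sum = 107
Change 3: A[1] 50 -> 35, delta = -15, sum = 92
Change 4: A[6] -9 -> 46, delta = 55, sum = 147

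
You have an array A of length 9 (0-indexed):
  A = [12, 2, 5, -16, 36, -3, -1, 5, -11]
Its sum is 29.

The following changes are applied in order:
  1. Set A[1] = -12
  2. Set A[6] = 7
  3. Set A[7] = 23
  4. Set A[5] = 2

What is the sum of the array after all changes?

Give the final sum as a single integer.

Initial sum: 29
Change 1: A[1] 2 -> -12, delta = -14, sum = 15
Change 2: A[6] -1 -> 7, delta = 8, sum = 23
Change 3: A[7] 5 -> 23, delta = 18, sum = 41
Change 4: A[5] -3 -> 2, delta = 5, sum = 46

Answer: 46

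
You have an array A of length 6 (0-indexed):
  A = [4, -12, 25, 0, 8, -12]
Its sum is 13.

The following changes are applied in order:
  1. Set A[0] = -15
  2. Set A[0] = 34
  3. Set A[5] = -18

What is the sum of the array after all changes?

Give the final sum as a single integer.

Answer: 37

Derivation:
Initial sum: 13
Change 1: A[0] 4 -> -15, delta = -19, sum = -6
Change 2: A[0] -15 -> 34, delta = 49, sum = 43
Change 3: A[5] -12 -> -18, delta = -6, sum = 37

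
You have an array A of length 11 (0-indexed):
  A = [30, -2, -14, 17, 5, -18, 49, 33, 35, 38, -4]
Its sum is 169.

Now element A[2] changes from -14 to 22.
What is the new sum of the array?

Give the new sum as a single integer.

Answer: 205

Derivation:
Old value at index 2: -14
New value at index 2: 22
Delta = 22 - -14 = 36
New sum = old_sum + delta = 169 + (36) = 205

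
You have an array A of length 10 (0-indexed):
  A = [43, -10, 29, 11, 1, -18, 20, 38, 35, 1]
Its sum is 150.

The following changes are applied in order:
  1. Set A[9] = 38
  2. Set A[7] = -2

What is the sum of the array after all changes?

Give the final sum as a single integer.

Answer: 147

Derivation:
Initial sum: 150
Change 1: A[9] 1 -> 38, delta = 37, sum = 187
Change 2: A[7] 38 -> -2, delta = -40, sum = 147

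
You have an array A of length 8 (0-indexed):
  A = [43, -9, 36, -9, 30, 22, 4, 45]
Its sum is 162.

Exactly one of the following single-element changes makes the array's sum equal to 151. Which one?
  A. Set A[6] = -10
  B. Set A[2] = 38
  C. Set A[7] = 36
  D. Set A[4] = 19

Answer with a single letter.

Option A: A[6] 4->-10, delta=-14, new_sum=162+(-14)=148
Option B: A[2] 36->38, delta=2, new_sum=162+(2)=164
Option C: A[7] 45->36, delta=-9, new_sum=162+(-9)=153
Option D: A[4] 30->19, delta=-11, new_sum=162+(-11)=151 <-- matches target

Answer: D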